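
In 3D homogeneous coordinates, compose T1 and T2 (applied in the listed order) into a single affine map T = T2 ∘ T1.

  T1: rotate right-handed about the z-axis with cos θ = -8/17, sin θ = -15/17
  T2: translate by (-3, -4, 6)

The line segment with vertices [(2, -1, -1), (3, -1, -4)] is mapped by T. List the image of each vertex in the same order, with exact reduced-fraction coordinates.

image vertices: (-82/17, -90/17, 5), (-90/17, -105/17, 2)

T1 rotate right-handed about the z-axis with cos θ = -8/17, sin θ = -15/17: (2, -1, -1) → (-31/17, -22/17, -1); (3, -1, -4) → (-39/17, -37/17, -4)
T2 translate by (-3, -4, 6): (-31/17, -22/17, -1) → (-82/17, -90/17, 5); (-39/17, -37/17, -4) → (-90/17, -105/17, 2)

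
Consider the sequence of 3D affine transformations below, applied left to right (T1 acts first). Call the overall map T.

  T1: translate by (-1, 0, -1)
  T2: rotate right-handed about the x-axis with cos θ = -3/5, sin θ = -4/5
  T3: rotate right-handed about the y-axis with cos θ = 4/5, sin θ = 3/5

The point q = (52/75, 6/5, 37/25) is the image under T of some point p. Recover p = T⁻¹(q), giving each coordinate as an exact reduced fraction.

p = (2/3, -2, 1)

T1 = [1 0 0 -1; 0 1 0 0; 0 0 1 -1; 0 0 0 1]
T2·T1 = [1 0 0 -1; 0 -3/5 4/5 -4/5; 0 -4/5 -3/5 3/5; 0 0 0 1]
T3·…·T1 = [4/5 -12/25 -9/25 -11/25; 0 -3/5 4/5 -4/5; -3/5 -16/25 -12/25 27/25; 0 0 0 1]
det M = 1; M⁻¹ = [4/5 0 -3/5 1; -12/25 -3/5 -16/25 0; -9/25 4/5 -12/25 1; 0 0 0 1]
M⁻¹ · (52/75, 6/5, 37/25)ᵀ = (2/3, -2, 1)ᵀ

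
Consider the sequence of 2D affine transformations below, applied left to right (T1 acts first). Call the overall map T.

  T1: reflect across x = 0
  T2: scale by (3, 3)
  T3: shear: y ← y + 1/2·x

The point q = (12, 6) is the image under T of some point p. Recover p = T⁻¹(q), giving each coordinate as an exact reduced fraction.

T1 = [-1 0 0; 0 1 0; 0 0 1]
T2·T1 = [-3 0 0; 0 3 0; 0 0 1]
T3·…·T1 = [-3 0 0; -3/2 3 0; 0 0 1]
det M = -9; M⁻¹ = [-1/3 0 0; -1/6 1/3 0; 0 0 1]
M⁻¹ · (12, 6)ᵀ = (-4, 0)ᵀ

p = (-4, 0)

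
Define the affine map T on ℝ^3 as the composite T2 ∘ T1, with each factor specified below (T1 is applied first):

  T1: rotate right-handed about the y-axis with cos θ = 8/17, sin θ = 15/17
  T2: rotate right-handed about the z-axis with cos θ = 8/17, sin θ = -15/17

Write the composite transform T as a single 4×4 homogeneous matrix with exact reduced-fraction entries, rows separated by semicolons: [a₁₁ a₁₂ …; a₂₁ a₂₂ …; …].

T = [64/289 15/17 120/289 0; -120/289 8/17 -225/289 0; -15/17 0 8/17 0; 0 0 0 1]

T1 = [8/17 0 15/17 0; 0 1 0 0; -15/17 0 8/17 0; 0 0 0 1]
T2·T1 = [64/289 15/17 120/289 0; -120/289 8/17 -225/289 0; -15/17 0 8/17 0; 0 0 0 1]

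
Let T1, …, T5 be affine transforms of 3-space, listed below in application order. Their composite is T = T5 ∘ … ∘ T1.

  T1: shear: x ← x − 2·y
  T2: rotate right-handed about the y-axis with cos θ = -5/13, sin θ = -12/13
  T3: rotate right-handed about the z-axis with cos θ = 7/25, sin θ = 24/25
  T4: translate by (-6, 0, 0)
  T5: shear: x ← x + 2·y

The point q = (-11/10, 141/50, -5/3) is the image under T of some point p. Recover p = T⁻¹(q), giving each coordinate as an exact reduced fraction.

T1 = [1 -2 0 0; 0 1 0 0; 0 0 1 0; 0 0 0 1]
T2·T1 = [-5/13 10/13 -12/13 0; 0 1 0 0; 12/13 -24/13 -5/13 0; 0 0 0 1]
T3·…·T1 = [-7/65 -242/325 -84/325 0; -24/65 331/325 -288/325 0; 12/13 -24/13 -5/13 0; 0 0 0 1]
T4·…·T1 = [-7/65 -242/325 -84/325 -6; -24/65 331/325 -288/325 0; 12/13 -24/13 -5/13 0; 0 0 0 1]
T5·…·T1 = [-11/13 84/65 -132/65 -6; -24/65 331/325 -288/325 0; 12/13 -24/13 -5/13 0; 0 0 0 1]
det M = 1; M⁻¹ = [-659/325 276/65 12/13 -3954/325; -24/25 11/5 0 -144/25; -84/325 -24/65 -5/13 -504/325; 0 0 0 1]
M⁻¹ · (-11/10, 141/50, -5/3)ᵀ = (1/2, 3/2, -5/3)ᵀ

p = (1/2, 3/2, -5/3)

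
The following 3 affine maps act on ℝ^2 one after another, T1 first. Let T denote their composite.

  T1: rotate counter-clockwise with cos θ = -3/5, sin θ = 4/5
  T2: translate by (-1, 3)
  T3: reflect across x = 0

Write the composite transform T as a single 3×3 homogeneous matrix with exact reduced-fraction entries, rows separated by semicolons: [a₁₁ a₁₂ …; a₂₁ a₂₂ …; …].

T = [3/5 4/5 1; 4/5 -3/5 3; 0 0 1]

T1 = [-3/5 -4/5 0; 4/5 -3/5 0; 0 0 1]
T2·T1 = [-3/5 -4/5 -1; 4/5 -3/5 3; 0 0 1]
T3·…·T1 = [3/5 4/5 1; 4/5 -3/5 3; 0 0 1]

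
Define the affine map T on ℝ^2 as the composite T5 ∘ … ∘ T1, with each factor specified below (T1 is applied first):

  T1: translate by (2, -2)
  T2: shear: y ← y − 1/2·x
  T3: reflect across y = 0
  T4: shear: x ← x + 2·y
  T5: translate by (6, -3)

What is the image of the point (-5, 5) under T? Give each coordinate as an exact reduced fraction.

T1 translate by (2, -2): (-5, 5) → (-3, 3)
T2 shear: y ← y − 1/2·x: (-3, 3) → (-3, 9/2)
T3 reflect across y = 0: (-3, 9/2) → (-3, -9/2)
T4 shear: x ← x + 2·y: (-3, -9/2) → (-12, -9/2)
T5 translate by (6, -3): (-12, -9/2) → (-6, -15/2)

T(p) = (-6, -15/2)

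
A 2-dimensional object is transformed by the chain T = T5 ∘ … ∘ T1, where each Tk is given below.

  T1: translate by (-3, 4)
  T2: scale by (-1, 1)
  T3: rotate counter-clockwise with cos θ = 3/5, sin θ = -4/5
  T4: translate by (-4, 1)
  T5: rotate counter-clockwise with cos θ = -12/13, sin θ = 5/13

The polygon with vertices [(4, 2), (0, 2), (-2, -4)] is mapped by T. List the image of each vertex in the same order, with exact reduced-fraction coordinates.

T1 translate by (-3, 4): (4, 2) → (1, 6); (0, 2) → (-3, 6); (-2, -4) → (-5, 0)
T2 scale by (-1, 1): (1, 6) → (-1, 6); (-3, 6) → (3, 6); (-5, 0) → (5, 0)
T3 rotate counter-clockwise with cos θ = 3/5, sin θ = -4/5: (-1, 6) → (21/5, 22/5); (3, 6) → (33/5, 6/5); (5, 0) → (3, -4)
T4 translate by (-4, 1): (21/5, 22/5) → (1/5, 27/5); (33/5, 6/5) → (13/5, 11/5); (3, -4) → (-1, -3)
T5 rotate counter-clockwise with cos θ = -12/13, sin θ = 5/13: (1/5, 27/5) → (-147/65, -319/65); (13/5, 11/5) → (-211/65, -67/65); (-1, -3) → (27/13, 31/13)

image vertices: (-147/65, -319/65), (-211/65, -67/65), (27/13, 31/13)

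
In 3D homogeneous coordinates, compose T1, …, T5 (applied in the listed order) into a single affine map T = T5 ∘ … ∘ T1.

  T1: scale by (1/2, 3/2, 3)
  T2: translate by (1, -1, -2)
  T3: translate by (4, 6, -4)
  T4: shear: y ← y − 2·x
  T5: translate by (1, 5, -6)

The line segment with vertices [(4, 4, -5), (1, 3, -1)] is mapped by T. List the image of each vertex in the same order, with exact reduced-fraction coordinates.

T1 scale by (1/2, 3/2, 3): (4, 4, -5) → (2, 6, -15); (1, 3, -1) → (1/2, 9/2, -3)
T2 translate by (1, -1, -2): (2, 6, -15) → (3, 5, -17); (1/2, 9/2, -3) → (3/2, 7/2, -5)
T3 translate by (4, 6, -4): (3, 5, -17) → (7, 11, -21); (3/2, 7/2, -5) → (11/2, 19/2, -9)
T4 shear: y ← y − 2·x: (7, 11, -21) → (7, -3, -21); (11/2, 19/2, -9) → (11/2, -3/2, -9)
T5 translate by (1, 5, -6): (7, -3, -21) → (8, 2, -27); (11/2, -3/2, -9) → (13/2, 7/2, -15)

image vertices: (8, 2, -27), (13/2, 7/2, -15)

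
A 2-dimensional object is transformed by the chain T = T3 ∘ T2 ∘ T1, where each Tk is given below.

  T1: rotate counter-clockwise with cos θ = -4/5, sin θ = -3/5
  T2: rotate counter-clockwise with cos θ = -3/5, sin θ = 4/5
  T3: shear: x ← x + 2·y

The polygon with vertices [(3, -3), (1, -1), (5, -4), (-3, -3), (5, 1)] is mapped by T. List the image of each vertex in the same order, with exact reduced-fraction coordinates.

image vertices: (-27/5, -93/25), (-9/5, -31/25), (-34/5, -131/25), (-39/5, -51/25), (21/5, -11/25)

T1 rotate counter-clockwise with cos θ = -4/5, sin θ = -3/5: (3, -3) → (-21/5, 3/5); (1, -1) → (-7/5, 1/5); (5, -4) → (-32/5, 1/5); (-3, -3) → (3/5, 21/5); (5, 1) → (-17/5, -19/5)
T2 rotate counter-clockwise with cos θ = -3/5, sin θ = 4/5: (-21/5, 3/5) → (51/25, -93/25); (-7/5, 1/5) → (17/25, -31/25); (-32/5, 1/5) → (92/25, -131/25); (3/5, 21/5) → (-93/25, -51/25); (-17/5, -19/5) → (127/25, -11/25)
T3 shear: x ← x + 2·y: (51/25, -93/25) → (-27/5, -93/25); (17/25, -31/25) → (-9/5, -31/25); (92/25, -131/25) → (-34/5, -131/25); (-93/25, -51/25) → (-39/5, -51/25); (127/25, -11/25) → (21/5, -11/25)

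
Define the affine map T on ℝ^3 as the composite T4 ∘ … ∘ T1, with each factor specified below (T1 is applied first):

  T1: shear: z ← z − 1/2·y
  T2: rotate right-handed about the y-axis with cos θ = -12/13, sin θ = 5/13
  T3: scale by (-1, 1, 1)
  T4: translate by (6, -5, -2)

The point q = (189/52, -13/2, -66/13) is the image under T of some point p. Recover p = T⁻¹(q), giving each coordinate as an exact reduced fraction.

p = (-1, -3/2, 3)

T1 = [1 0 0 0; 0 1 0 0; 0 -1/2 1 0; 0 0 0 1]
T2·T1 = [-12/13 -5/26 5/13 0; 0 1 0 0; -5/13 6/13 -12/13 0; 0 0 0 1]
T3·…·T1 = [12/13 5/26 -5/13 0; 0 1 0 0; -5/13 6/13 -12/13 0; 0 0 0 1]
T4·…·T1 = [12/13 5/26 -5/13 6; 0 1 0 -5; -5/13 6/13 -12/13 -2; 0 0 0 1]
det M = -1; M⁻¹ = [12/13 0 -5/13 -82/13; 0 1 0 5; -5/13 1/2 -12/13 77/26; 0 0 0 1]
M⁻¹ · (189/52, -13/2, -66/13)ᵀ = (-1, -3/2, 3)ᵀ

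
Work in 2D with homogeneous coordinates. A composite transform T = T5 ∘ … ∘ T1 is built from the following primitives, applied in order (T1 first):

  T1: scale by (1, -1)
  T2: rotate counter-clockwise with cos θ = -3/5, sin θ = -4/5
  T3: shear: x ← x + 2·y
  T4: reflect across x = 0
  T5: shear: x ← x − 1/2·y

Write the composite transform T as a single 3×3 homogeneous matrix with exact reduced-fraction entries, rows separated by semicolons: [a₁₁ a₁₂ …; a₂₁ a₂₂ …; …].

T = [13/5 -7/10 0; -4/5 3/5 0; 0 0 1]

T1 = [1 0 0; 0 -1 0; 0 0 1]
T2·T1 = [-3/5 -4/5 0; -4/5 3/5 0; 0 0 1]
T3·…·T1 = [-11/5 2/5 0; -4/5 3/5 0; 0 0 1]
T4·…·T1 = [11/5 -2/5 0; -4/5 3/5 0; 0 0 1]
T5·…·T1 = [13/5 -7/10 0; -4/5 3/5 0; 0 0 1]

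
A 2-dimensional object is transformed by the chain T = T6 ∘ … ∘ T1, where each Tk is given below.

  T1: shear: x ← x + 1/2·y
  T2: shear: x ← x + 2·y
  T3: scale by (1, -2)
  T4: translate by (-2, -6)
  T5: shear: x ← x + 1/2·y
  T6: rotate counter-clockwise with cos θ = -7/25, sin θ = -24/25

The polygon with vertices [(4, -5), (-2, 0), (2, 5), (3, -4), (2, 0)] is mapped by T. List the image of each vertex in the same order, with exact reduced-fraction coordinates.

T1 shear: x ← x + 1/2·y: (4, -5) → (3/2, -5); (-2, 0) → (-2, 0); (2, 5) → (9/2, 5); (3, -4) → (1, -4); (2, 0) → (2, 0)
T2 shear: x ← x + 2·y: (3/2, -5) → (-17/2, -5); (-2, 0) → (-2, 0); (9/2, 5) → (29/2, 5); (1, -4) → (-7, -4); (2, 0) → (2, 0)
T3 scale by (1, -2): (-17/2, -5) → (-17/2, 10); (-2, 0) → (-2, 0); (29/2, 5) → (29/2, -10); (-7, -4) → (-7, 8); (2, 0) → (2, 0)
T4 translate by (-2, -6): (-17/2, 10) → (-21/2, 4); (-2, 0) → (-4, -6); (29/2, -10) → (25/2, -16); (-7, 8) → (-9, 2); (2, 0) → (0, -6)
T5 shear: x ← x + 1/2·y: (-21/2, 4) → (-17/2, 4); (-4, -6) → (-7, -6); (25/2, -16) → (9/2, -16); (-9, 2) → (-8, 2); (0, -6) → (-3, -6)
T6 rotate counter-clockwise with cos θ = -7/25, sin θ = -24/25: (-17/2, 4) → (311/50, 176/25); (-7, -6) → (-19/5, 42/5); (9/2, -16) → (-831/50, 4/25); (-8, 2) → (104/25, 178/25); (-3, -6) → (-123/25, 114/25)

image vertices: (311/50, 176/25), (-19/5, 42/5), (-831/50, 4/25), (104/25, 178/25), (-123/25, 114/25)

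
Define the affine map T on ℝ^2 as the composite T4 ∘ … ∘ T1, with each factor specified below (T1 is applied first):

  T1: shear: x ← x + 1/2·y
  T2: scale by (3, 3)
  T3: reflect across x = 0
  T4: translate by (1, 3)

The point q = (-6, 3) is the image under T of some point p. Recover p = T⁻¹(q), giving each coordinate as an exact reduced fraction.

T1 = [1 1/2 0; 0 1 0; 0 0 1]
T2·T1 = [3 3/2 0; 0 3 0; 0 0 1]
T3·…·T1 = [-3 -3/2 0; 0 3 0; 0 0 1]
T4·…·T1 = [-3 -3/2 1; 0 3 3; 0 0 1]
det M = -9; M⁻¹ = [-1/3 -1/6 5/6; 0 1/3 -1; 0 0 1]
M⁻¹ · (-6, 3)ᵀ = (7/3, 0)ᵀ

p = (7/3, 0)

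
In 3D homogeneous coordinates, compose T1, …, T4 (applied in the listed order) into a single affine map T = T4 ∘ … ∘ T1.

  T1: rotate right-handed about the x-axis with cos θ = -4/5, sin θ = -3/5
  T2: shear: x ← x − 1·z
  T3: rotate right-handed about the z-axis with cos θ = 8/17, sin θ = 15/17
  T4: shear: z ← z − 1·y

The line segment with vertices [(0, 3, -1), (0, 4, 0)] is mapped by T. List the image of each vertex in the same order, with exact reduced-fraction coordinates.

image vertices: (53/17, -9/17, -8/17), (336/85, 52/85, -256/85)

T1 rotate right-handed about the x-axis with cos θ = -4/5, sin θ = -3/5: (0, 3, -1) → (0, -3, -1); (0, 4, 0) → (0, -16/5, -12/5)
T2 shear: x ← x − 1·z: (0, -3, -1) → (1, -3, -1); (0, -16/5, -12/5) → (12/5, -16/5, -12/5)
T3 rotate right-handed about the z-axis with cos θ = 8/17, sin θ = 15/17: (1, -3, -1) → (53/17, -9/17, -1); (12/5, -16/5, -12/5) → (336/85, 52/85, -12/5)
T4 shear: z ← z − 1·y: (53/17, -9/17, -1) → (53/17, -9/17, -8/17); (336/85, 52/85, -12/5) → (336/85, 52/85, -256/85)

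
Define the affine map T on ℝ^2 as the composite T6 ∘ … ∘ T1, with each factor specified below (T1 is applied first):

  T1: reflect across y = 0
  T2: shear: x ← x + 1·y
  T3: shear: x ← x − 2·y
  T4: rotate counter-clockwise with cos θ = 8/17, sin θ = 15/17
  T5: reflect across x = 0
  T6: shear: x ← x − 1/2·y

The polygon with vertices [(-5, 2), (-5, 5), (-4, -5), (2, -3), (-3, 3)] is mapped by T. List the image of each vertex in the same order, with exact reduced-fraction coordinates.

T1 reflect across y = 0: (-5, 2) → (-5, -2); (-5, 5) → (-5, -5); (-4, -5) → (-4, 5); (2, -3) → (2, 3); (-3, 3) → (-3, -3)
T2 shear: x ← x + 1·y: (-5, -2) → (-7, -2); (-5, -5) → (-10, -5); (-4, 5) → (1, 5); (2, 3) → (5, 3); (-3, -3) → (-6, -3)
T3 shear: x ← x − 2·y: (-7, -2) → (-3, -2); (-10, -5) → (0, -5); (1, 5) → (-9, 5); (5, 3) → (-1, 3); (-6, -3) → (0, -3)
T4 rotate counter-clockwise with cos θ = 8/17, sin θ = 15/17: (-3, -2) → (6/17, -61/17); (0, -5) → (75/17, -40/17); (-9, 5) → (-147/17, -95/17); (-1, 3) → (-53/17, 9/17); (0, -3) → (45/17, -24/17)
T5 reflect across x = 0: (6/17, -61/17) → (-6/17, -61/17); (75/17, -40/17) → (-75/17, -40/17); (-147/17, -95/17) → (147/17, -95/17); (-53/17, 9/17) → (53/17, 9/17); (45/17, -24/17) → (-45/17, -24/17)
T6 shear: x ← x − 1/2·y: (-6/17, -61/17) → (49/34, -61/17); (-75/17, -40/17) → (-55/17, -40/17); (147/17, -95/17) → (389/34, -95/17); (53/17, 9/17) → (97/34, 9/17); (-45/17, -24/17) → (-33/17, -24/17)

image vertices: (49/34, -61/17), (-55/17, -40/17), (389/34, -95/17), (97/34, 9/17), (-33/17, -24/17)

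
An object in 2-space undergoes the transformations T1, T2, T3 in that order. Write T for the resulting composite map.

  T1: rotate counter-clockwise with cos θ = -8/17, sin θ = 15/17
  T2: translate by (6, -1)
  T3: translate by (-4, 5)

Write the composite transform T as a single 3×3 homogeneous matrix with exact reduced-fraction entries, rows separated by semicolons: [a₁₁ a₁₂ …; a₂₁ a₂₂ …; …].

T1 = [-8/17 -15/17 0; 15/17 -8/17 0; 0 0 1]
T2·T1 = [-8/17 -15/17 6; 15/17 -8/17 -1; 0 0 1]
T3·…·T1 = [-8/17 -15/17 2; 15/17 -8/17 4; 0 0 1]

T = [-8/17 -15/17 2; 15/17 -8/17 4; 0 0 1]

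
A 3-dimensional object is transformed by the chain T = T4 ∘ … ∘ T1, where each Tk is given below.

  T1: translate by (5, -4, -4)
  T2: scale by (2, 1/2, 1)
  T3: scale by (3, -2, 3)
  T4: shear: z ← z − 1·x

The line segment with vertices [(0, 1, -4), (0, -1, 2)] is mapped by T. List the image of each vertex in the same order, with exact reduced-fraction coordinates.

image vertices: (30, 3, -54), (30, 5, -36)

T1 translate by (5, -4, -4): (0, 1, -4) → (5, -3, -8); (0, -1, 2) → (5, -5, -2)
T2 scale by (2, 1/2, 1): (5, -3, -8) → (10, -3/2, -8); (5, -5, -2) → (10, -5/2, -2)
T3 scale by (3, -2, 3): (10, -3/2, -8) → (30, 3, -24); (10, -5/2, -2) → (30, 5, -6)
T4 shear: z ← z − 1·x: (30, 3, -24) → (30, 3, -54); (30, 5, -6) → (30, 5, -36)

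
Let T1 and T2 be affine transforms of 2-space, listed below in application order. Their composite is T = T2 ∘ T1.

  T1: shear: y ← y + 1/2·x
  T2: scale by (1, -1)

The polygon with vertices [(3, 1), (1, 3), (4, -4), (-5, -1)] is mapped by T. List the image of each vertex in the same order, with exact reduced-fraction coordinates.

image vertices: (3, -5/2), (1, -7/2), (4, 2), (-5, 7/2)

T1 shear: y ← y + 1/2·x: (3, 1) → (3, 5/2); (1, 3) → (1, 7/2); (4, -4) → (4, -2); (-5, -1) → (-5, -7/2)
T2 scale by (1, -1): (3, 5/2) → (3, -5/2); (1, 7/2) → (1, -7/2); (4, -2) → (4, 2); (-5, -7/2) → (-5, 7/2)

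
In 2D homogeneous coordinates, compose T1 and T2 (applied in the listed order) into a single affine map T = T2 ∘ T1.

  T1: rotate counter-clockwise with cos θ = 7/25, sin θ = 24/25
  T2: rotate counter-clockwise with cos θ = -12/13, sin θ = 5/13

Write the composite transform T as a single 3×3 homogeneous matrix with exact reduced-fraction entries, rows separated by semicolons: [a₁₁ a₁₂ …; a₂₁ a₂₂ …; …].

T1 = [7/25 -24/25 0; 24/25 7/25 0; 0 0 1]
T2·T1 = [-204/325 253/325 0; -253/325 -204/325 0; 0 0 1]

T = [-204/325 253/325 0; -253/325 -204/325 0; 0 0 1]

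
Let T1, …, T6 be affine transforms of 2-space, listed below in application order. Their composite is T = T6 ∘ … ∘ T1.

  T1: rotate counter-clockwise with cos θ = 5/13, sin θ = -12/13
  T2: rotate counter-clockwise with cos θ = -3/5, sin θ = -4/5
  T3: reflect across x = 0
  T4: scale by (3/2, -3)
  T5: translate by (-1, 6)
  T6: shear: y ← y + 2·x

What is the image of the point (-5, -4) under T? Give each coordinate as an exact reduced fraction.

T1 rotate counter-clockwise with cos θ = 5/13, sin θ = -12/13: (-5, -4) → (-73/13, 40/13)
T2 rotate counter-clockwise with cos θ = -3/5, sin θ = -4/5: (-73/13, 40/13) → (379/65, 172/65)
T3 reflect across x = 0: (379/65, 172/65) → (-379/65, 172/65)
T4 scale by (3/2, -3): (-379/65, 172/65) → (-1137/130, -516/65)
T5 translate by (-1, 6): (-1137/130, -516/65) → (-1267/130, -126/65)
T6 shear: y ← y + 2·x: (-1267/130, -126/65) → (-1267/130, -1393/65)

T(p) = (-1267/130, -1393/65)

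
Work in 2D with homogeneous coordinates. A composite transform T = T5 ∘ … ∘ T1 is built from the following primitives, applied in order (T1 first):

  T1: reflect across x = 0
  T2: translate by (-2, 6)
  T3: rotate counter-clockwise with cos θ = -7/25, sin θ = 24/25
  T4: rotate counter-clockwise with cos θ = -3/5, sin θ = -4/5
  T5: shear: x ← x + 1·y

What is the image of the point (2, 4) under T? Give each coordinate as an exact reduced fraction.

T1 reflect across x = 0: (2, 4) → (-2, 4)
T2 translate by (-2, 6): (-2, 4) → (-4, 10)
T3 rotate counter-clockwise with cos θ = -7/25, sin θ = 24/25: (-4, 10) → (-212/25, -166/25)
T4 rotate counter-clockwise with cos θ = -3/5, sin θ = -4/5: (-212/25, -166/25) → (-28/125, 1346/125)
T5 shear: x ← x + 1·y: (-28/125, 1346/125) → (1318/125, 1346/125)

T(p) = (1318/125, 1346/125)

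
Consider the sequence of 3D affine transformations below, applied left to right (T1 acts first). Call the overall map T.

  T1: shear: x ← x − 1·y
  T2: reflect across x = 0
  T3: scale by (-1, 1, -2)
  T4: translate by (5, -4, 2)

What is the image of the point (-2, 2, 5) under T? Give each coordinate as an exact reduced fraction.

T(p) = (1, -2, -8)

T1 shear: x ← x − 1·y: (-2, 2, 5) → (-4, 2, 5)
T2 reflect across x = 0: (-4, 2, 5) → (4, 2, 5)
T3 scale by (-1, 1, -2): (4, 2, 5) → (-4, 2, -10)
T4 translate by (5, -4, 2): (-4, 2, -10) → (1, -2, -8)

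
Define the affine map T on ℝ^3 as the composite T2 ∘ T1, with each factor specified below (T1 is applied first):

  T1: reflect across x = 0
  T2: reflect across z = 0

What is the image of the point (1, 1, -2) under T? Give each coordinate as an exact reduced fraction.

T(p) = (-1, 1, 2)

T1 reflect across x = 0: (1, 1, -2) → (-1, 1, -2)
T2 reflect across z = 0: (-1, 1, -2) → (-1, 1, 2)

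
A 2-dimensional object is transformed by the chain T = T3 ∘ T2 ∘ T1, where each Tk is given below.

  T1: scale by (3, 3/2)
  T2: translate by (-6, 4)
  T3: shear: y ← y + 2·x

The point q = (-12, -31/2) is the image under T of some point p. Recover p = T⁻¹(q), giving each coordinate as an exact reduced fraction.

p = (-2, 3)

T1 = [3 0 0; 0 3/2 0; 0 0 1]
T2·T1 = [3 0 -6; 0 3/2 4; 0 0 1]
T3·…·T1 = [3 0 -6; 6 3/2 -8; 0 0 1]
det M = 9/2; M⁻¹ = [1/3 0 2; -4/3 2/3 -8/3; 0 0 1]
M⁻¹ · (-12, -31/2)ᵀ = (-2, 3)ᵀ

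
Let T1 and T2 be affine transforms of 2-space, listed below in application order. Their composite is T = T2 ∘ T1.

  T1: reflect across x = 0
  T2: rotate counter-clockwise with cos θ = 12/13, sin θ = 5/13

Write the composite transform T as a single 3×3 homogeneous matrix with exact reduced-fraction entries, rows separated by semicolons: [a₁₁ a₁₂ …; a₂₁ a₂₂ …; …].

T = [-12/13 -5/13 0; -5/13 12/13 0; 0 0 1]

T1 = [-1 0 0; 0 1 0; 0 0 1]
T2·T1 = [-12/13 -5/13 0; -5/13 12/13 0; 0 0 1]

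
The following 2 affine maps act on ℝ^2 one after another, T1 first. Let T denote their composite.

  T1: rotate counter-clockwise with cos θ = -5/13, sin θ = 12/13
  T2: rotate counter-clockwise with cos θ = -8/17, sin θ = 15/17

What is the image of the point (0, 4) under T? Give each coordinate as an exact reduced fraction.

T(p) = (684/221, -560/221)

T1 rotate counter-clockwise with cos θ = -5/13, sin θ = 12/13: (0, 4) → (-48/13, -20/13)
T2 rotate counter-clockwise with cos θ = -8/17, sin θ = 15/17: (-48/13, -20/13) → (684/221, -560/221)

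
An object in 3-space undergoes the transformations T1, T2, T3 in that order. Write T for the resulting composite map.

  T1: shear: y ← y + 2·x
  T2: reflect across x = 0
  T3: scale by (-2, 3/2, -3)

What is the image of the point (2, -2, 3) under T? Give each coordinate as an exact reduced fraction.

T(p) = (4, 3, -9)

T1 shear: y ← y + 2·x: (2, -2, 3) → (2, 2, 3)
T2 reflect across x = 0: (2, 2, 3) → (-2, 2, 3)
T3 scale by (-2, 3/2, -3): (-2, 2, 3) → (4, 3, -9)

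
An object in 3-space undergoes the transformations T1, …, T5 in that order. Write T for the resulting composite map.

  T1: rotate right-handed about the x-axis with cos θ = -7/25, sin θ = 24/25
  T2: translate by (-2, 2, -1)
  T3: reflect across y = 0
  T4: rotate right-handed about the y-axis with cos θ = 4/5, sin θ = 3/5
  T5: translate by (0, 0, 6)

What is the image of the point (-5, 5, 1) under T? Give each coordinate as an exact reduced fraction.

T1 rotate right-handed about the x-axis with cos θ = -7/25, sin θ = 24/25: (-5, 5, 1) → (-5, -59/25, 113/25)
T2 translate by (-2, 2, -1): (-5, -59/25, 113/25) → (-7, -9/25, 88/25)
T3 reflect across y = 0: (-7, -9/25, 88/25) → (-7, 9/25, 88/25)
T4 rotate right-handed about the y-axis with cos θ = 4/5, sin θ = 3/5: (-7, 9/25, 88/25) → (-436/125, 9/25, 877/125)
T5 translate by (0, 0, 6): (-436/125, 9/25, 877/125) → (-436/125, 9/25, 1627/125)

T(p) = (-436/125, 9/25, 1627/125)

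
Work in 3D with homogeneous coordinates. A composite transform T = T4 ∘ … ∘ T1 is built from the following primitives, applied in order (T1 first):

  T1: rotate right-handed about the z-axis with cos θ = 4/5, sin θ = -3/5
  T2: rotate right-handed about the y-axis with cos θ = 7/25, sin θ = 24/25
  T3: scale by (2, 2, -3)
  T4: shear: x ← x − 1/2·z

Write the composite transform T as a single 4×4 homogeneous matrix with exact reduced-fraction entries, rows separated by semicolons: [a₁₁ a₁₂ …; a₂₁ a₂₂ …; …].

T1 = [4/5 3/5 0 0; -3/5 4/5 0 0; 0 0 1 0; 0 0 0 1]
T2·T1 = [28/125 21/125 24/25 0; -3/5 4/5 0 0; -96/125 -72/125 7/25 0; 0 0 0 1]
T3·…·T1 = [56/125 42/125 48/25 0; -6/5 8/5 0 0; 288/125 216/125 -21/25 0; 0 0 0 1]
T4·…·T1 = [-88/125 -66/125 117/50 0; -6/5 8/5 0 0; 288/125 216/125 -21/25 0; 0 0 0 1]

T = [-88/125 -66/125 117/50 0; -6/5 8/5 0 0; 288/125 216/125 -21/25 0; 0 0 0 1]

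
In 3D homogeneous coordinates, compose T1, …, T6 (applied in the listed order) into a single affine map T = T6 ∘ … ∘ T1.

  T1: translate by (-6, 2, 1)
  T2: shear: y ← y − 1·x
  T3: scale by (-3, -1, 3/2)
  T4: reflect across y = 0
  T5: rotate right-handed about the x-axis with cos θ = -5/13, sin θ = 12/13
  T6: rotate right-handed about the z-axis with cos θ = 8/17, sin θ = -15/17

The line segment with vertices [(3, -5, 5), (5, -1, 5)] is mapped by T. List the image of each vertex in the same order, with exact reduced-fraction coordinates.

image vertices: (-684/221, -2619/221, -45/13), (-1458/221, -1529/221, -21/13)

T1 translate by (-6, 2, 1): (3, -5, 5) → (-3, -3, 6); (5, -1, 5) → (-1, 1, 6)
T2 shear: y ← y − 1·x: (-3, -3, 6) → (-3, 0, 6); (-1, 1, 6) → (-1, 2, 6)
T3 scale by (-3, -1, 3/2): (-3, 0, 6) → (9, 0, 9); (-1, 2, 6) → (3, -2, 9)
T4 reflect across y = 0: (9, 0, 9) → (9, 0, 9); (3, -2, 9) → (3, 2, 9)
T5 rotate right-handed about the x-axis with cos θ = -5/13, sin θ = 12/13: (9, 0, 9) → (9, -108/13, -45/13); (3, 2, 9) → (3, -118/13, -21/13)
T6 rotate right-handed about the z-axis with cos θ = 8/17, sin θ = -15/17: (9, -108/13, -45/13) → (-684/221, -2619/221, -45/13); (3, -118/13, -21/13) → (-1458/221, -1529/221, -21/13)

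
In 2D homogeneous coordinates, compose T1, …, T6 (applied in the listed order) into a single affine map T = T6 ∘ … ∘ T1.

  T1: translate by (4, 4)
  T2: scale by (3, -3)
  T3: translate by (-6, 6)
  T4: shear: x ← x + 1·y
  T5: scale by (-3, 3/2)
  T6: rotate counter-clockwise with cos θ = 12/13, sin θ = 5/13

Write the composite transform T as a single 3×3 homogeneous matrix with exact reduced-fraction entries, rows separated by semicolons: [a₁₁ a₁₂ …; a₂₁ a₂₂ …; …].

T1 = [1 0 4; 0 1 4; 0 0 1]
T2·T1 = [3 0 12; 0 -3 -12; 0 0 1]
T3·…·T1 = [3 0 6; 0 -3 -6; 0 0 1]
T4·…·T1 = [3 -3 0; 0 -3 -6; 0 0 1]
T5·…·T1 = [-9 9 0; 0 -9/2 -9; 0 0 1]
T6·…·T1 = [-108/13 261/26 45/13; -45/13 -9/13 -108/13; 0 0 1]

T = [-108/13 261/26 45/13; -45/13 -9/13 -108/13; 0 0 1]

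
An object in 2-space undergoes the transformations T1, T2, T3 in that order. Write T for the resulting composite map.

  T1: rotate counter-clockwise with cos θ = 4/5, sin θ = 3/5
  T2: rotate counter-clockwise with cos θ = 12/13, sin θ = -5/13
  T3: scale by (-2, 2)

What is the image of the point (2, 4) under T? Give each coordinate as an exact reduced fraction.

T1 rotate counter-clockwise with cos θ = 4/5, sin θ = 3/5: (2, 4) → (-4/5, 22/5)
T2 rotate counter-clockwise with cos θ = 12/13, sin θ = -5/13: (-4/5, 22/5) → (62/65, 284/65)
T3 scale by (-2, 2): (62/65, 284/65) → (-124/65, 568/65)

T(p) = (-124/65, 568/65)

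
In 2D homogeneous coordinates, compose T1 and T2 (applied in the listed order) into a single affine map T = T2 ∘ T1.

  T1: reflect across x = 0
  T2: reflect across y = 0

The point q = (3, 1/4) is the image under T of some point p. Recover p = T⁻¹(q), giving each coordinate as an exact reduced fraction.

T1 = [-1 0 0; 0 1 0; 0 0 1]
T2·T1 = [-1 0 0; 0 -1 0; 0 0 1]
det M = 1; M⁻¹ = [-1 0 0; 0 -1 0; 0 0 1]
M⁻¹ · (3, 1/4)ᵀ = (-3, -1/4)ᵀ

p = (-3, -1/4)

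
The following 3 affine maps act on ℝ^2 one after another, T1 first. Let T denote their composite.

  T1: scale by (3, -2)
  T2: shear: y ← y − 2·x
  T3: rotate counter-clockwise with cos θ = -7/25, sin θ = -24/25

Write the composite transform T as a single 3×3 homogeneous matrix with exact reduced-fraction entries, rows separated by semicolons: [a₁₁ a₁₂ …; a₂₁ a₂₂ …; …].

T = [-33/5 -48/25 0; -6/5 14/25 0; 0 0 1]

T1 = [3 0 0; 0 -2 0; 0 0 1]
T2·T1 = [3 0 0; -6 -2 0; 0 0 1]
T3·…·T1 = [-33/5 -48/25 0; -6/5 14/25 0; 0 0 1]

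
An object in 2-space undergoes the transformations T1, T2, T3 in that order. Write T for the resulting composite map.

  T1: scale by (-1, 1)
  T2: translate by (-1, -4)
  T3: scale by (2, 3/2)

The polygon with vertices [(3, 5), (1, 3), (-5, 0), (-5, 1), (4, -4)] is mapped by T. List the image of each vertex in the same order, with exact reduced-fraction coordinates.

T1 scale by (-1, 1): (3, 5) → (-3, 5); (1, 3) → (-1, 3); (-5, 0) → (5, 0); (-5, 1) → (5, 1); (4, -4) → (-4, -4)
T2 translate by (-1, -4): (-3, 5) → (-4, 1); (-1, 3) → (-2, -1); (5, 0) → (4, -4); (5, 1) → (4, -3); (-4, -4) → (-5, -8)
T3 scale by (2, 3/2): (-4, 1) → (-8, 3/2); (-2, -1) → (-4, -3/2); (4, -4) → (8, -6); (4, -3) → (8, -9/2); (-5, -8) → (-10, -12)

image vertices: (-8, 3/2), (-4, -3/2), (8, -6), (8, -9/2), (-10, -12)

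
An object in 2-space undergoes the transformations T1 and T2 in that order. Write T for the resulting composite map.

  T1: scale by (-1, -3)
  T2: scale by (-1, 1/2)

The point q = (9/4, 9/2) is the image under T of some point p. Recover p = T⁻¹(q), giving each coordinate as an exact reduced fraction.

p = (9/4, -3)

T1 = [-1 0 0; 0 -3 0; 0 0 1]
T2·T1 = [1 0 0; 0 -3/2 0; 0 0 1]
det M = -3/2; M⁻¹ = [1 0 0; 0 -2/3 0; 0 0 1]
M⁻¹ · (9/4, 9/2)ᵀ = (9/4, -3)ᵀ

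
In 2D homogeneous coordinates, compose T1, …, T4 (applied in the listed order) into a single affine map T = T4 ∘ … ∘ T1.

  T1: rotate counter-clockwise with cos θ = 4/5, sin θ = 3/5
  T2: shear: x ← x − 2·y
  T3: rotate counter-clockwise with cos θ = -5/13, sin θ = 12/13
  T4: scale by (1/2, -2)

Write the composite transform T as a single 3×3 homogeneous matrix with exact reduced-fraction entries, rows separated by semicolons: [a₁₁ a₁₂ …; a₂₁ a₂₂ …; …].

T = [-1/5 7/130 0; 6/5 304/65 0; 0 0 1]

T1 = [4/5 -3/5 0; 3/5 4/5 0; 0 0 1]
T2·T1 = [-2/5 -11/5 0; 3/5 4/5 0; 0 0 1]
T3·…·T1 = [-2/5 7/65 0; -3/5 -152/65 0; 0 0 1]
T4·…·T1 = [-1/5 7/130 0; 6/5 304/65 0; 0 0 1]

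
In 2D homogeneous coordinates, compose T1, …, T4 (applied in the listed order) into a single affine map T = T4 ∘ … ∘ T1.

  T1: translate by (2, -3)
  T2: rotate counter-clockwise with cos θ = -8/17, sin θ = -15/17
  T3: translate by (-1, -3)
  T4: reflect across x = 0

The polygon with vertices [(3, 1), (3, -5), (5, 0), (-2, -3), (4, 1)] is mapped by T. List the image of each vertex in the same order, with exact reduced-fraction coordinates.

image vertices: (87/17, -110/17), (177/17, -62/17), (118/17, -132/17), (107/17, -3/17), (95/17, -125/17)

T1 translate by (2, -3): (3, 1) → (5, -2); (3, -5) → (5, -8); (5, 0) → (7, -3); (-2, -3) → (0, -6); (4, 1) → (6, -2)
T2 rotate counter-clockwise with cos θ = -8/17, sin θ = -15/17: (5, -2) → (-70/17, -59/17); (5, -8) → (-160/17, -11/17); (7, -3) → (-101/17, -81/17); (0, -6) → (-90/17, 48/17); (6, -2) → (-78/17, -74/17)
T3 translate by (-1, -3): (-70/17, -59/17) → (-87/17, -110/17); (-160/17, -11/17) → (-177/17, -62/17); (-101/17, -81/17) → (-118/17, -132/17); (-90/17, 48/17) → (-107/17, -3/17); (-78/17, -74/17) → (-95/17, -125/17)
T4 reflect across x = 0: (-87/17, -110/17) → (87/17, -110/17); (-177/17, -62/17) → (177/17, -62/17); (-118/17, -132/17) → (118/17, -132/17); (-107/17, -3/17) → (107/17, -3/17); (-95/17, -125/17) → (95/17, -125/17)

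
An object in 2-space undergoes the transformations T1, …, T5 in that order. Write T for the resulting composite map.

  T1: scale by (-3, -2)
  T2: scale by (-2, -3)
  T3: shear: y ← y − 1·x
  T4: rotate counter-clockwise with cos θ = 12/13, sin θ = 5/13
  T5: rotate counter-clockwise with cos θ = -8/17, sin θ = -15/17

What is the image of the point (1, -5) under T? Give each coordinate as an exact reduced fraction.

T1 scale by (-3, -2): (1, -5) → (-3, 10)
T2 scale by (-2, -3): (-3, 10) → (6, -30)
T3 shear: y ← y − 1·x: (6, -30) → (6, -36)
T4 rotate counter-clockwise with cos θ = 12/13, sin θ = 5/13: (6, -36) → (252/13, -402/13)
T5 rotate counter-clockwise with cos θ = -8/17, sin θ = -15/17: (252/13, -402/13) → (-8046/221, -564/221)

T(p) = (-8046/221, -564/221)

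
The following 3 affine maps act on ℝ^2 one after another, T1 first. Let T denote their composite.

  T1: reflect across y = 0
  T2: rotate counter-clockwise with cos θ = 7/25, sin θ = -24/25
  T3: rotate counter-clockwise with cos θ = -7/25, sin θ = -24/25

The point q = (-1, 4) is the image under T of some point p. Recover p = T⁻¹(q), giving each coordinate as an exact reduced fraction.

T1 = [1 0 0; 0 -1 0; 0 0 1]
T2·T1 = [7/25 -24/25 0; -24/25 -7/25 0; 0 0 1]
T3·…·T1 = [-1 0 0; 0 1 0; 0 0 1]
det M = -1; M⁻¹ = [-1 0 0; 0 1 0; 0 0 1]
M⁻¹ · (-1, 4)ᵀ = (1, 4)ᵀ

p = (1, 4)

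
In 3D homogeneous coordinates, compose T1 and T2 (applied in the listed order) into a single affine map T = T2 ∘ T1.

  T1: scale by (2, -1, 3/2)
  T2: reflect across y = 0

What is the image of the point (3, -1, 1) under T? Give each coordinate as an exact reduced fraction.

T1 scale by (2, -1, 3/2): (3, -1, 1) → (6, 1, 3/2)
T2 reflect across y = 0: (6, 1, 3/2) → (6, -1, 3/2)

T(p) = (6, -1, 3/2)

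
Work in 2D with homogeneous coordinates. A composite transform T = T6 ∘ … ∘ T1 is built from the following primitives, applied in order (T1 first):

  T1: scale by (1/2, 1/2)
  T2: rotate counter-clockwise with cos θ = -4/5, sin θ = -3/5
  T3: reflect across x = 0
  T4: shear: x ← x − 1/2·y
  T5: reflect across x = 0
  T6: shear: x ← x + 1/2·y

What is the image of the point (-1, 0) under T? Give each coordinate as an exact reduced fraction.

T(p) = (7/10, 3/10)

T1 scale by (1/2, 1/2): (-1, 0) → (-1/2, 0)
T2 rotate counter-clockwise with cos θ = -4/5, sin θ = -3/5: (-1/2, 0) → (2/5, 3/10)
T3 reflect across x = 0: (2/5, 3/10) → (-2/5, 3/10)
T4 shear: x ← x − 1/2·y: (-2/5, 3/10) → (-11/20, 3/10)
T5 reflect across x = 0: (-11/20, 3/10) → (11/20, 3/10)
T6 shear: x ← x + 1/2·y: (11/20, 3/10) → (7/10, 3/10)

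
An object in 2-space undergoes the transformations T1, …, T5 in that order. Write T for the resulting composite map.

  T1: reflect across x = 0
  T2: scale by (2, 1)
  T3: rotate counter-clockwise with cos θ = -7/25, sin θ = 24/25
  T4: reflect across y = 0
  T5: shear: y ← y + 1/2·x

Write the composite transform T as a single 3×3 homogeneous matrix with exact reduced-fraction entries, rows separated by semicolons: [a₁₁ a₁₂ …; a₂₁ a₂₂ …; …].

T = [14/25 -24/25 0; 11/5 -1/5 0; 0 0 1]

T1 = [-1 0 0; 0 1 0; 0 0 1]
T2·T1 = [-2 0 0; 0 1 0; 0 0 1]
T3·…·T1 = [14/25 -24/25 0; -48/25 -7/25 0; 0 0 1]
T4·…·T1 = [14/25 -24/25 0; 48/25 7/25 0; 0 0 1]
T5·…·T1 = [14/25 -24/25 0; 11/5 -1/5 0; 0 0 1]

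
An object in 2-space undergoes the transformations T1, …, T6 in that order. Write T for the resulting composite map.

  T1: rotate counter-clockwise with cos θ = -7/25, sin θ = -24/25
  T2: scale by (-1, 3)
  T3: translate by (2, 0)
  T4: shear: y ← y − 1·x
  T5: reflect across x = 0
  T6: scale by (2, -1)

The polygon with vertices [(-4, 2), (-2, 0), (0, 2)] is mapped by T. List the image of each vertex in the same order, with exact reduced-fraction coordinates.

T1 rotate counter-clockwise with cos θ = -7/25, sin θ = -24/25: (-4, 2) → (76/25, 82/25); (-2, 0) → (14/25, 48/25); (0, 2) → (48/25, -14/25)
T2 scale by (-1, 3): (76/25, 82/25) → (-76/25, 246/25); (14/25, 48/25) → (-14/25, 144/25); (48/25, -14/25) → (-48/25, -42/25)
T3 translate by (2, 0): (-76/25, 246/25) → (-26/25, 246/25); (-14/25, 144/25) → (36/25, 144/25); (-48/25, -42/25) → (2/25, -42/25)
T4 shear: y ← y − 1·x: (-26/25, 246/25) → (-26/25, 272/25); (36/25, 144/25) → (36/25, 108/25); (2/25, -42/25) → (2/25, -44/25)
T5 reflect across x = 0: (-26/25, 272/25) → (26/25, 272/25); (36/25, 108/25) → (-36/25, 108/25); (2/25, -44/25) → (-2/25, -44/25)
T6 scale by (2, -1): (26/25, 272/25) → (52/25, -272/25); (-36/25, 108/25) → (-72/25, -108/25); (-2/25, -44/25) → (-4/25, 44/25)

image vertices: (52/25, -272/25), (-72/25, -108/25), (-4/25, 44/25)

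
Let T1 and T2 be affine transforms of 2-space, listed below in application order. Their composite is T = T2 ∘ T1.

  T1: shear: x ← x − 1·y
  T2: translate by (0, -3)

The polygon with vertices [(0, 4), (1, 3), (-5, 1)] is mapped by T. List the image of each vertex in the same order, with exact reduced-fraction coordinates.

T1 shear: x ← x − 1·y: (0, 4) → (-4, 4); (1, 3) → (-2, 3); (-5, 1) → (-6, 1)
T2 translate by (0, -3): (-4, 4) → (-4, 1); (-2, 3) → (-2, 0); (-6, 1) → (-6, -2)

image vertices: (-4, 1), (-2, 0), (-6, -2)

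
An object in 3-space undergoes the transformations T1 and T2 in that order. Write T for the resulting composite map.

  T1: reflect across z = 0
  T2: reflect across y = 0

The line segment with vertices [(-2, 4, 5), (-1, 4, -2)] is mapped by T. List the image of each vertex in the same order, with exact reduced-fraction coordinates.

image vertices: (-2, -4, -5), (-1, -4, 2)

T1 reflect across z = 0: (-2, 4, 5) → (-2, 4, -5); (-1, 4, -2) → (-1, 4, 2)
T2 reflect across y = 0: (-2, 4, -5) → (-2, -4, -5); (-1, 4, 2) → (-1, -4, 2)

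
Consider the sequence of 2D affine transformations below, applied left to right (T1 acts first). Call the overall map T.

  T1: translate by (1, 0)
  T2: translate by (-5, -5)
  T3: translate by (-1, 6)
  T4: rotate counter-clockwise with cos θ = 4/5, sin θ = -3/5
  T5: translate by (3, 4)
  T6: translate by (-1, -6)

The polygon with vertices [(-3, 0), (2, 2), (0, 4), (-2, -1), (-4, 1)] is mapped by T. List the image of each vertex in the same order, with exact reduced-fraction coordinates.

image vertices: (-19/5, 18/5), (7/5, 11/5), (1, 5), (-18/5, 11/5), (-4, 5)

T1 translate by (1, 0): (-3, 0) → (-2, 0); (2, 2) → (3, 2); (0, 4) → (1, 4); (-2, -1) → (-1, -1); (-4, 1) → (-3, 1)
T2 translate by (-5, -5): (-2, 0) → (-7, -5); (3, 2) → (-2, -3); (1, 4) → (-4, -1); (-1, -1) → (-6, -6); (-3, 1) → (-8, -4)
T3 translate by (-1, 6): (-7, -5) → (-8, 1); (-2, -3) → (-3, 3); (-4, -1) → (-5, 5); (-6, -6) → (-7, 0); (-8, -4) → (-9, 2)
T4 rotate counter-clockwise with cos θ = 4/5, sin θ = -3/5: (-8, 1) → (-29/5, 28/5); (-3, 3) → (-3/5, 21/5); (-5, 5) → (-1, 7); (-7, 0) → (-28/5, 21/5); (-9, 2) → (-6, 7)
T5 translate by (3, 4): (-29/5, 28/5) → (-14/5, 48/5); (-3/5, 21/5) → (12/5, 41/5); (-1, 7) → (2, 11); (-28/5, 21/5) → (-13/5, 41/5); (-6, 7) → (-3, 11)
T6 translate by (-1, -6): (-14/5, 48/5) → (-19/5, 18/5); (12/5, 41/5) → (7/5, 11/5); (2, 11) → (1, 5); (-13/5, 41/5) → (-18/5, 11/5); (-3, 11) → (-4, 5)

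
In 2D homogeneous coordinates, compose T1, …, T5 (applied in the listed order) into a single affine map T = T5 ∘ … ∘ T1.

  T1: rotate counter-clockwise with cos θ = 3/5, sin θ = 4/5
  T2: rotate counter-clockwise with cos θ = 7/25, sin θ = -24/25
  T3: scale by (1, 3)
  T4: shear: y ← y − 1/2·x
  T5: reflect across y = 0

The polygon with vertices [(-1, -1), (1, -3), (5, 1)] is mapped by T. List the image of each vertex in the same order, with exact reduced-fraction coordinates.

T1 rotate counter-clockwise with cos θ = 3/5, sin θ = 4/5: (-1, -1) → (1/5, -7/5); (1, -3) → (3, -1); (5, 1) → (11/5, 23/5)
T2 rotate counter-clockwise with cos θ = 7/25, sin θ = -24/25: (1/5, -7/5) → (-161/125, -73/125); (3, -1) → (-3/25, -79/25); (11/5, 23/5) → (629/125, -103/125)
T3 scale by (1, 3): (-161/125, -73/125) → (-161/125, -219/125); (-3/25, -79/25) → (-3/25, -237/25); (629/125, -103/125) → (629/125, -309/125)
T4 shear: y ← y − 1/2·x: (-161/125, -219/125) → (-161/125, -277/250); (-3/25, -237/25) → (-3/25, -471/50); (629/125, -309/125) → (629/125, -1247/250)
T5 reflect across y = 0: (-161/125, -277/250) → (-161/125, 277/250); (-3/25, -471/50) → (-3/25, 471/50); (629/125, -1247/250) → (629/125, 1247/250)

image vertices: (-161/125, 277/250), (-3/25, 471/50), (629/125, 1247/250)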